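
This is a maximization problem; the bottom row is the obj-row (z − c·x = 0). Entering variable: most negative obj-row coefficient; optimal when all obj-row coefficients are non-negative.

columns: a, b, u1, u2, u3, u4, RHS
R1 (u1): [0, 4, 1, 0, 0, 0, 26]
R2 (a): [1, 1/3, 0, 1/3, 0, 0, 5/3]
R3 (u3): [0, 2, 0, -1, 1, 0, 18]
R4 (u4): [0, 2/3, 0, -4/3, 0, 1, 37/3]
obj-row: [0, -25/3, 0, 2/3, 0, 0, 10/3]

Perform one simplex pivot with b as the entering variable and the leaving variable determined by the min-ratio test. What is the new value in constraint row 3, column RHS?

Ratio test on column b — row 1: 26/4 = 13/2; row 2: (5/3)/(1/3) = 5; row 3: 18/2 = 9; row 4: (37/3)/(2/3) = 37/2. Minimum is 5 at row 2 (a leaves); pivot element 1/3.
Divide row 2 by 1/3; eliminate column b from the other rows.
Row 3 update in column RHS: 18 − 2·5 = 8.

8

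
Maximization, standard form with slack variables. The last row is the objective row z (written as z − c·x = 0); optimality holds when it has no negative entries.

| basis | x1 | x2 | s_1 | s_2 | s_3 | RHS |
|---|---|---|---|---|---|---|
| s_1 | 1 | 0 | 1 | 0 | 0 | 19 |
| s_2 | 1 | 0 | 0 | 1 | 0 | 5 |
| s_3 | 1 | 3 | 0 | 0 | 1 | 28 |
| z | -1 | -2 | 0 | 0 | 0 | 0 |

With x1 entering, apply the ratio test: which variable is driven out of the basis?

Column x1 entries and ratios — s_1: 19/1 = 19; s_2: 5/1 = 5; s_3: 28/1 = 28.
Smallest ratio is 5 in the row of s_2, so s_2 leaves.

s_2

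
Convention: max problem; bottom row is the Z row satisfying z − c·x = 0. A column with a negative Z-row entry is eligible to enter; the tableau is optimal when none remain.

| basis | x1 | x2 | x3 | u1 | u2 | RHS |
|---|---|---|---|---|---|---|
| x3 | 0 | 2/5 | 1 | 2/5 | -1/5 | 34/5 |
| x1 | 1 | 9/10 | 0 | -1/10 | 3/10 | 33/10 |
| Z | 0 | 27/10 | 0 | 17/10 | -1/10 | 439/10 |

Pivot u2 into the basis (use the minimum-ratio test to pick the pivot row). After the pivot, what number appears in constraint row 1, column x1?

2/3

Ratio test on column u2 — row 1: entry -1/5 ≤ 0; row 2: (33/10)/(3/10) = 11. Minimum is 11 at row 2 (x1 leaves); pivot element 3/10.
Divide row 2 by 3/10; eliminate column u2 from the other rows.
Row 1 update in column x1: 0 − (-1/5)·(10/3) = 2/3.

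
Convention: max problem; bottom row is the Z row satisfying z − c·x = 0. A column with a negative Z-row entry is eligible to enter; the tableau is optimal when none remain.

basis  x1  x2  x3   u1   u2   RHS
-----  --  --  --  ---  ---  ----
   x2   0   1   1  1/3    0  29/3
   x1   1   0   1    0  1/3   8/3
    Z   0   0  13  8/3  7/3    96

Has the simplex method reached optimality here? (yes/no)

yes

Every Z-row coefficient is ≥ 0, so the tableau is optimal.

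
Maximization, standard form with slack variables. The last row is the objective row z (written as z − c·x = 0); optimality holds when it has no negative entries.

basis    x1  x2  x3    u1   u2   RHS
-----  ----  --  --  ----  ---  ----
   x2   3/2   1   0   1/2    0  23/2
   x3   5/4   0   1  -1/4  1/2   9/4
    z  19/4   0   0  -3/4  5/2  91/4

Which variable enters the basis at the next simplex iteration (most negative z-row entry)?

u1

Negative z-row entries: u1: -3/4.
The most negative is -3/4 in column u1, so u1 enters.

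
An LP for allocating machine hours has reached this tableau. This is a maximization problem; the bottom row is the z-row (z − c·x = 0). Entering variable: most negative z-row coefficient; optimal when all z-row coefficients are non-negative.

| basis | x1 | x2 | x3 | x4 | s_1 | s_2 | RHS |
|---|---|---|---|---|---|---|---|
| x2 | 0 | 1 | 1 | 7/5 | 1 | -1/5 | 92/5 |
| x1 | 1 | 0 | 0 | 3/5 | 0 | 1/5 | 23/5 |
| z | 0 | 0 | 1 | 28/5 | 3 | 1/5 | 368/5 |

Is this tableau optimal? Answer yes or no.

yes

Every z-row coefficient is ≥ 0, so the tableau is optimal.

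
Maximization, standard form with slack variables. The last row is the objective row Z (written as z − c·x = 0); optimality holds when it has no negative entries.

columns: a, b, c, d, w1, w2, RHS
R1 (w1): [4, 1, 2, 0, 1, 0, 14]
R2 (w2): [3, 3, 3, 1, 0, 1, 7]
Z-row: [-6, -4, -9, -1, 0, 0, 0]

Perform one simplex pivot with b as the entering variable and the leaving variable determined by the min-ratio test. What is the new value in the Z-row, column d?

1/3

Ratio test on column b — row 1: 14/1 = 14; row 2: 7/3 = 7/3. Minimum is 7/3 at row 2 (w2 leaves); pivot element 3.
Divide row 2 by 3; eliminate column b from the other rows.
Z-row update in column d: -1 − (-4)·(1/3) = 1/3.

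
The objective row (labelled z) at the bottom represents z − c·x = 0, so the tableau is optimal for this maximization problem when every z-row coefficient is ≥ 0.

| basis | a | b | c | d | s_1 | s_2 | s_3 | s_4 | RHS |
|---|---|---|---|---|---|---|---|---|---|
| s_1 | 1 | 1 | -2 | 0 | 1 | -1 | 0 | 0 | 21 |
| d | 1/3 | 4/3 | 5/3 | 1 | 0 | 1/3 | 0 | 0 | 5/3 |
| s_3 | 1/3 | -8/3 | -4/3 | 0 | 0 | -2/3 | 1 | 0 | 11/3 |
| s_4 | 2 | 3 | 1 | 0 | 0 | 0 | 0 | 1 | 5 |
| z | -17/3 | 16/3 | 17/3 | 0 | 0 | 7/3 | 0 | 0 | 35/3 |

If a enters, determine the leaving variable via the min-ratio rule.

Column a entries and ratios — s_1: 21/1 = 21; d: (5/3)/(1/3) = 5; s_3: (11/3)/(1/3) = 11; s_4: 5/2 = 5/2.
Smallest ratio is 5/2 in the row of s_4, so s_4 leaves.

s_4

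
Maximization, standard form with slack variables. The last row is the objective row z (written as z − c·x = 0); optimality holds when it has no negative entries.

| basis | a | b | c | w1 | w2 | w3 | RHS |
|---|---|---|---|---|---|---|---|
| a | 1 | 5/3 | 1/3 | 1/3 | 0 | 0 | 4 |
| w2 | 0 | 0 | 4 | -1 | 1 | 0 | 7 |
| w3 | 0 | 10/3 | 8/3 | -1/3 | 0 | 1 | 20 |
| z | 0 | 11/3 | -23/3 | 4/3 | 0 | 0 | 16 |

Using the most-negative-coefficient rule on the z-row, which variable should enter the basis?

Negative z-row entries: c: -23/3.
The most negative is -23/3 in column c, so c enters.

c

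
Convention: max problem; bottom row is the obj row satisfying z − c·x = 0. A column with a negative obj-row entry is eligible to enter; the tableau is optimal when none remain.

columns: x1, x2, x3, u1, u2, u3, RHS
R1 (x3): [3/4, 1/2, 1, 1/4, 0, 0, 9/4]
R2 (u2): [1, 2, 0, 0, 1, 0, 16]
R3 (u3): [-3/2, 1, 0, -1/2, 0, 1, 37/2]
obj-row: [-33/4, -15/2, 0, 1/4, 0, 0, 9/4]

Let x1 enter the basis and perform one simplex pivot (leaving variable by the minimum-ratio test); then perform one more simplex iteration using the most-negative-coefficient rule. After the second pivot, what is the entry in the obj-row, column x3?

15

Ratio test on column x1 — row 1: (9/4)/(3/4) = 3; row 2: 16/1 = 16; row 3: entry -3/2 ≤ 0. Minimum is 3 at row 1 (x3 leaves); pivot element 3/4.
Divide row 1 by 3/4; eliminate column x1 from the other rows.
Second iteration: most negative obj-row entry is -2 in column x2, so x2 enters.
Ratio test on column x2 — row 1: 3/(2/3) = 9/2; row 2: 13/(4/3) = 39/4; row 3: 23/2 = 23/2. Minimum is 9/2 at row 1 (x1 leaves); pivot element 2/3.
Divide row 1 by 2/3; eliminate column x2 from the other rows.
After both pivots, the entry at the obj-row, column x3 is 15.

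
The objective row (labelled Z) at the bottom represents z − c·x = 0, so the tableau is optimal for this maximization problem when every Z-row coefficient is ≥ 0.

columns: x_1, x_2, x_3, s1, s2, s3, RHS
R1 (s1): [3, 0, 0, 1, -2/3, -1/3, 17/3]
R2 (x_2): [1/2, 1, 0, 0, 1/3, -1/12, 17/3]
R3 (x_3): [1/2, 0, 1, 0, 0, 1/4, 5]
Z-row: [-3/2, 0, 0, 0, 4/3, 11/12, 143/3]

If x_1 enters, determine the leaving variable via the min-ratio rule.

Column x_1 entries and ratios — s1: (17/3)/3 = 17/9; x_2: (17/3)/(1/2) = 34/3; x_3: 5/(1/2) = 10.
Smallest ratio is 17/9 in the row of s1, so s1 leaves.

s1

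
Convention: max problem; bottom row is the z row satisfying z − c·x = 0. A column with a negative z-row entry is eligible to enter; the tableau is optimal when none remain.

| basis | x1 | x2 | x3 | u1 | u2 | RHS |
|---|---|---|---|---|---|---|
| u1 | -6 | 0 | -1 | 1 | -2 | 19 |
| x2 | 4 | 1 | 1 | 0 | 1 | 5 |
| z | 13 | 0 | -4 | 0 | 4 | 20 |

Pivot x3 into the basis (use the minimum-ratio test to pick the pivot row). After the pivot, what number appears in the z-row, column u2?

Ratio test on column x3 — row 1: entry -1 ≤ 0; row 2: 5/1 = 5. Minimum is 5 at row 2 (x2 leaves); pivot element 1.
Divide row 2 by 1; eliminate column x3 from the other rows.
z-row update in column u2: 4 − (-4)·1 = 8.

8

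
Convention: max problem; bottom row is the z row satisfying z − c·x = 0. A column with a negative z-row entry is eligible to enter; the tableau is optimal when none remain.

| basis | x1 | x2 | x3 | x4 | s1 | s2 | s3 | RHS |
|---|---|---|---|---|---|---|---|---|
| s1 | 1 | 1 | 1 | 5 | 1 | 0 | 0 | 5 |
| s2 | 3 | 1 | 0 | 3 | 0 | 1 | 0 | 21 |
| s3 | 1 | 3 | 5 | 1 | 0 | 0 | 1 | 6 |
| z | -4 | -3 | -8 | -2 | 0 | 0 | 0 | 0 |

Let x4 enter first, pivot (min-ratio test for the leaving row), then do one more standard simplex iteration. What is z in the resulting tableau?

119/12

Ratio test on column x4 — row 1: 5/5 = 1; row 2: 21/3 = 7; row 3: 6/1 = 6. Minimum is 1 at row 1 (s1 leaves); pivot element 5.
Pivot on row 1; the z-row RHS becomes 0 − (-2)·1 = 2.
Next entering variable (most negative z-row entry -38/5): x3.
Ratio test on column x3 — row 1: 1/(1/5) = 5; row 2: entry -3/5 ≤ 0; row 3: 5/(24/5) = 25/24. Minimum is 25/24 at row 3 (s3 leaves); pivot element 24/5.
After the second pivot the z-row RHS is 2 − (-38/5)·(25/24) = 119/12.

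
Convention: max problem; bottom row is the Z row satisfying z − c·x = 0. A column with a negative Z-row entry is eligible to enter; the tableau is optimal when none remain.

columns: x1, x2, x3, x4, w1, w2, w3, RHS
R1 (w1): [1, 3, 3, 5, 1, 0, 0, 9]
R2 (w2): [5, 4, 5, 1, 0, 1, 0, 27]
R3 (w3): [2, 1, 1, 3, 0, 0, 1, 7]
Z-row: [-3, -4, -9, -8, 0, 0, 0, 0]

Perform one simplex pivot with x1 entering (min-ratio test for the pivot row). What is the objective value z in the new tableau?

Ratio test on column x1 — row 1: 9/1 = 9; row 2: 27/5 = 27/5; row 3: 7/2 = 7/2. Minimum is 7/2 at row 3 (w3 leaves); pivot element 2.
Pivot on row 3; the Z-row RHS becomes 0 − (-3)·(7/2) = 21/2.

21/2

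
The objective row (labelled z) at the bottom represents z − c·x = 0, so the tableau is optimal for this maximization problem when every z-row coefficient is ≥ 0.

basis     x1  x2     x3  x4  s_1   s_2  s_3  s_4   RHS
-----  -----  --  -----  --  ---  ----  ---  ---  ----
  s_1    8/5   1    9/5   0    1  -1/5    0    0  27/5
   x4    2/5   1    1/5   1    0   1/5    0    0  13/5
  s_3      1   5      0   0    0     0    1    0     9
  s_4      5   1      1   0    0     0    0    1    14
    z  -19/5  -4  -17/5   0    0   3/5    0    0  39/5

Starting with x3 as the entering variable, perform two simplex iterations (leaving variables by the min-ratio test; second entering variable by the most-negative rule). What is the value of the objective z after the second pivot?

109/5

Ratio test on column x3 — row 1: (27/5)/(9/5) = 3; row 2: (13/5)/(1/5) = 13; row 3: entry 0 ≤ 0; row 4: 14/1 = 14. Minimum is 3 at row 1 (s_1 leaves); pivot element 9/5.
Pivot on row 1; the z-row RHS becomes 39/5 − (-17/5)·3 = 18.
Next entering variable (most negative z-row entry -19/9): x2.
Ratio test on column x2 — row 1: 3/(5/9) = 27/5; row 2: 2/(8/9) = 9/4; row 3: 9/5 = 9/5; row 4: 11/(4/9) = 99/4. Minimum is 9/5 at row 3 (s_3 leaves); pivot element 5.
After the second pivot the z-row RHS is 18 − (-19/9)·(9/5) = 109/5.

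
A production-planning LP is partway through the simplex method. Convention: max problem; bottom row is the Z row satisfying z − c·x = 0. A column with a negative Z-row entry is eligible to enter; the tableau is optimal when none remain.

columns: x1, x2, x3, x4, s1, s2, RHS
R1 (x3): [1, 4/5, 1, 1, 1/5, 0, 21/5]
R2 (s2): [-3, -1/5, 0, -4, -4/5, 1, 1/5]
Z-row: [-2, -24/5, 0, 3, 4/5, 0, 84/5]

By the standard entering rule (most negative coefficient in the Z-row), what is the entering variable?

Negative Z-row entries: x1: -2, x2: -24/5.
The most negative is -24/5 in column x2, so x2 enters.

x2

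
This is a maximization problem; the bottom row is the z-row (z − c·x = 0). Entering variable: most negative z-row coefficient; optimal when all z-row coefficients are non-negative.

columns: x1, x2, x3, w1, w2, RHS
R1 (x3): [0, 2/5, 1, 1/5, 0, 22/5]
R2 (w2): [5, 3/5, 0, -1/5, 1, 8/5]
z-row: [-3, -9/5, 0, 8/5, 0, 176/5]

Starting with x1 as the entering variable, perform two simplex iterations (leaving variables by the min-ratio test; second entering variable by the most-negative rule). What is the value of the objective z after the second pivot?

40

Ratio test on column x1 — row 1: entry 0 ≤ 0; row 2: (8/5)/5 = 8/25. Minimum is 8/25 at row 2 (w2 leaves); pivot element 5.
Pivot on row 2; the z-row RHS becomes 176/5 − (-3)·(8/25) = 904/25.
Next entering variable (most negative z-row entry -36/25): x2.
Ratio test on column x2 — row 1: (22/5)/(2/5) = 11; row 2: (8/25)/(3/25) = 8/3. Minimum is 8/3 at row 2 (x1 leaves); pivot element 3/25.
After the second pivot the z-row RHS is 904/25 − (-36/25)·(8/3) = 40.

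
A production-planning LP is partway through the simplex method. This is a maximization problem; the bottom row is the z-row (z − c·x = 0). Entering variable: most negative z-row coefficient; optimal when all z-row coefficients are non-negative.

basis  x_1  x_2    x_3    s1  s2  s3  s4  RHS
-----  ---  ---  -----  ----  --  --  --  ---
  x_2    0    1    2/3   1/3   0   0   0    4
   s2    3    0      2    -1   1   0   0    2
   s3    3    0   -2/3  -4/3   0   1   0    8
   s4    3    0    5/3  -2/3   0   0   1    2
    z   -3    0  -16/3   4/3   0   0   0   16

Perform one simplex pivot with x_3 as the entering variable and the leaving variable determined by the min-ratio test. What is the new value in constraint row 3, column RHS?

Ratio test on column x_3 — row 1: 4/(2/3) = 6; row 2: 2/2 = 1; row 3: entry -2/3 ≤ 0; row 4: 2/(5/3) = 6/5. Minimum is 1 at row 2 (s2 leaves); pivot element 2.
Divide row 2 by 2; eliminate column x_3 from the other rows.
Row 3 update in column RHS: 8 − (-2/3)·1 = 26/3.

26/3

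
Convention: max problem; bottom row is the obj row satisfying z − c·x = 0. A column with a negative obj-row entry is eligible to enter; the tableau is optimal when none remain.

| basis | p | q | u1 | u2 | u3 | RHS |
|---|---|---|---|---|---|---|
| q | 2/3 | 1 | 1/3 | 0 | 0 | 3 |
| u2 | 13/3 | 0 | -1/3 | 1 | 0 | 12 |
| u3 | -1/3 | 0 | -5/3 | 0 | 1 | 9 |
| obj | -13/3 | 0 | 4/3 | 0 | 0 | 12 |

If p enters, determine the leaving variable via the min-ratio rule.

u2

Column p entries and ratios — q: 3/(2/3) = 9/2; u2: 12/(13/3) = 36/13; u3: -1/3 ≤ 0, skip.
Smallest ratio is 36/13 in the row of u2, so u2 leaves.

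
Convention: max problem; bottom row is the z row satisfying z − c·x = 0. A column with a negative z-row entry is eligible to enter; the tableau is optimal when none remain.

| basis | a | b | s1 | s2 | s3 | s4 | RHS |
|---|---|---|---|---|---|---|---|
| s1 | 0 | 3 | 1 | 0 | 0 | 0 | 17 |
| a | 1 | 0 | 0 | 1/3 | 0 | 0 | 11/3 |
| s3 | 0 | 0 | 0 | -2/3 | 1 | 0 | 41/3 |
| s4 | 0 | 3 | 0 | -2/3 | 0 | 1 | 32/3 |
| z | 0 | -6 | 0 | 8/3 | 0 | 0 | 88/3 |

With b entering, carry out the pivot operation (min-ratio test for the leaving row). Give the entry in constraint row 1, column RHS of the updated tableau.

19/3

Ratio test on column b — row 1: 17/3 = 17/3; row 2: entry 0 ≤ 0; row 3: entry 0 ≤ 0; row 4: (32/3)/3 = 32/9. Minimum is 32/9 at row 4 (s4 leaves); pivot element 3.
Divide row 4 by 3; eliminate column b from the other rows.
Row 1 update in column RHS: 17 − 3·(32/9) = 19/3.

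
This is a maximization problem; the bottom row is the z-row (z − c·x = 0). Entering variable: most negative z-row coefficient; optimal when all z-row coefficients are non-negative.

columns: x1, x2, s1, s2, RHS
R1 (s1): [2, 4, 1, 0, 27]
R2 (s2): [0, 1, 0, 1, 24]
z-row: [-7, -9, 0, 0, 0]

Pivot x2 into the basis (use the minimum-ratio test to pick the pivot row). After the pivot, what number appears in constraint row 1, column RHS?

27/4

Ratio test on column x2 — row 1: 27/4 = 27/4; row 2: 24/1 = 24. Minimum is 27/4 at row 1 (s1 leaves); pivot element 4.
Divide row 1 by 4; eliminate column x2 from the other rows.
In the new row 1, the RHS entry is the old entry divided by the pivot: 27/4 = 27/4.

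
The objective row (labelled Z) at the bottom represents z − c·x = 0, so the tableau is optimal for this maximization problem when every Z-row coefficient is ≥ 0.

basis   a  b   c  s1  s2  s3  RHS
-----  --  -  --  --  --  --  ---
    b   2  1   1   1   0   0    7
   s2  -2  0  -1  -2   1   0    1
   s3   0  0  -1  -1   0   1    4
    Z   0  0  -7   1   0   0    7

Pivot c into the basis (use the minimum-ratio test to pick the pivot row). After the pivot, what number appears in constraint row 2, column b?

1

Ratio test on column c — row 1: 7/1 = 7; row 2: entry -1 ≤ 0; row 3: entry -1 ≤ 0. Minimum is 7 at row 1 (b leaves); pivot element 1.
Divide row 1 by 1; eliminate column c from the other rows.
Row 2 update in column b: 0 − (-1)·1 = 1.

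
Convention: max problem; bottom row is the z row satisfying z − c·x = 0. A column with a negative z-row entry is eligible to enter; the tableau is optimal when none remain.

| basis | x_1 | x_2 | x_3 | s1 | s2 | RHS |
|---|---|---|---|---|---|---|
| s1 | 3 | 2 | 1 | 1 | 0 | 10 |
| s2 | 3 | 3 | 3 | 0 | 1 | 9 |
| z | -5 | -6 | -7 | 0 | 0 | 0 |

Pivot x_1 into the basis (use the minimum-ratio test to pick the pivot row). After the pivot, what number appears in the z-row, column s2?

Ratio test on column x_1 — row 1: 10/3 = 10/3; row 2: 9/3 = 3. Minimum is 3 at row 2 (s2 leaves); pivot element 3.
Divide row 2 by 3; eliminate column x_1 from the other rows.
z-row update in column s2: 0 − (-5)·(1/3) = 5/3.

5/3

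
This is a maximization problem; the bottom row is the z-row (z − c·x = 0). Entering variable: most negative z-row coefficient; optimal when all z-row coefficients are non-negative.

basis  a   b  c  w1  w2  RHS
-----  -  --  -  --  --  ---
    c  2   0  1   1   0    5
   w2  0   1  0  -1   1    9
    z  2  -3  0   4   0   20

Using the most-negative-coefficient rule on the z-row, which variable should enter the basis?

b

Negative z-row entries: b: -3.
The most negative is -3 in column b, so b enters.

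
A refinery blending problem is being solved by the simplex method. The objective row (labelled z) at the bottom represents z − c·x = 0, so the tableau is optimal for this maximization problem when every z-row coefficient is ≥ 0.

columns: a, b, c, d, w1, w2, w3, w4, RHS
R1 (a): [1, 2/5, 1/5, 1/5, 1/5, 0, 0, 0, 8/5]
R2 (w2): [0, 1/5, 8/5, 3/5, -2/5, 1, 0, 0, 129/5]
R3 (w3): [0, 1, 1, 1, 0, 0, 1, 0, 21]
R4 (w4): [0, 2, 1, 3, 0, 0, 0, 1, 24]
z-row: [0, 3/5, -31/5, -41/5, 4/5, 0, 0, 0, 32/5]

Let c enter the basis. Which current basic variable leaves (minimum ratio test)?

a

Column c entries and ratios — a: (8/5)/(1/5) = 8; w2: (129/5)/(8/5) = 129/8; w3: 21/1 = 21; w4: 24/1 = 24.
Smallest ratio is 8 in the row of a, so a leaves.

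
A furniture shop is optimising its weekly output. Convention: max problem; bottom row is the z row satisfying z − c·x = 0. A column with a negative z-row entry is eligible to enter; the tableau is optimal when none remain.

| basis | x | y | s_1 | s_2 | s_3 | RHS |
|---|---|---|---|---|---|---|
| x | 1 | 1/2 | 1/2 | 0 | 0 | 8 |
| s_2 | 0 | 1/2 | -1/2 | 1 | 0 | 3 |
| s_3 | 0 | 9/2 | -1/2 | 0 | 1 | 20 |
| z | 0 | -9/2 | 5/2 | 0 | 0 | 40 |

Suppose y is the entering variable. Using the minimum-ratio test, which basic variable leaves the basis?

Column y entries and ratios — x: 8/(1/2) = 16; s_2: 3/(1/2) = 6; s_3: 20/(9/2) = 40/9.
Smallest ratio is 40/9 in the row of s_3, so s_3 leaves.

s_3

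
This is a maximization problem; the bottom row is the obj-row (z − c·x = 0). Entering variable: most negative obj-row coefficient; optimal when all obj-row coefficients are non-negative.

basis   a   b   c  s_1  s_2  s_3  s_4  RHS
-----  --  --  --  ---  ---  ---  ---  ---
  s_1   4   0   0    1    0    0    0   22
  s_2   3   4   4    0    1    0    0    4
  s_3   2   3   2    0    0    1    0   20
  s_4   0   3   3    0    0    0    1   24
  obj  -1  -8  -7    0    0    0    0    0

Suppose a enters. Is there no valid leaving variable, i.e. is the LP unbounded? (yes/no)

Column a has positive entries in row(s) 1, 2, 3, so the ratio test bounds it — not unbounded.

no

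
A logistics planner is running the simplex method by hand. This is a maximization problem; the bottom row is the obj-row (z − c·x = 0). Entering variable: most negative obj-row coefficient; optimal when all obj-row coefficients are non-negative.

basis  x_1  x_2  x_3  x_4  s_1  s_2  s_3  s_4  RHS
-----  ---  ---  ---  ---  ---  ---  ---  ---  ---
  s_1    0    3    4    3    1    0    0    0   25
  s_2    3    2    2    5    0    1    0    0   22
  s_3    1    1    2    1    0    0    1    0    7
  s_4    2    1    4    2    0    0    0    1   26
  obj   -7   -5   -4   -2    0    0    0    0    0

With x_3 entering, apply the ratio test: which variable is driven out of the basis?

s_3

Column x_3 entries and ratios — s_1: 25/4 = 25/4; s_2: 22/2 = 11; s_3: 7/2 = 7/2; s_4: 26/4 = 13/2.
Smallest ratio is 7/2 in the row of s_3, so s_3 leaves.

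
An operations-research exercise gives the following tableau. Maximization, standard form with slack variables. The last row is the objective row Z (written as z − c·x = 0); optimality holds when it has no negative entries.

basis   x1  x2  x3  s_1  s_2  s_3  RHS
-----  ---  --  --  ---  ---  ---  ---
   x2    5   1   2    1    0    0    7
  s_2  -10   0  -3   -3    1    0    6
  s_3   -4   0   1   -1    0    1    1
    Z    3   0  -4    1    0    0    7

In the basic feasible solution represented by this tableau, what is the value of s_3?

s_3 is basic (row 3); its value is the RHS of that row, 1.

1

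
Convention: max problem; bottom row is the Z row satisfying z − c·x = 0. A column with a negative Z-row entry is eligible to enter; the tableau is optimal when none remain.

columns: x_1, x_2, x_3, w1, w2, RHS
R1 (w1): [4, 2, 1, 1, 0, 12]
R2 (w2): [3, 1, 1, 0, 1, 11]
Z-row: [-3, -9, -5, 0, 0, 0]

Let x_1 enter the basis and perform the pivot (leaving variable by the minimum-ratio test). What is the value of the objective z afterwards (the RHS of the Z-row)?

Ratio test on column x_1 — row 1: 12/4 = 3; row 2: 11/3 = 11/3. Minimum is 3 at row 1 (w1 leaves); pivot element 4.
Pivot on row 1; the Z-row RHS becomes 0 − (-3)·3 = 9.

9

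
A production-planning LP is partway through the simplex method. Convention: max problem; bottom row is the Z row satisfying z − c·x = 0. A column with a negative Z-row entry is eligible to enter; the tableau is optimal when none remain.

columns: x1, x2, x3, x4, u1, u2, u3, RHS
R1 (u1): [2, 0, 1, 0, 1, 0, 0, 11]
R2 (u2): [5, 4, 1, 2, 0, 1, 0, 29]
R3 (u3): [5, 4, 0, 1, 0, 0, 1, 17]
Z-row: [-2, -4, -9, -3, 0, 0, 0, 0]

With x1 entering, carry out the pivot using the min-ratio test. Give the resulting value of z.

Ratio test on column x1 — row 1: 11/2 = 11/2; row 2: 29/5 = 29/5; row 3: 17/5 = 17/5. Minimum is 17/5 at row 3 (u3 leaves); pivot element 5.
Pivot on row 3; the Z-row RHS becomes 0 − (-2)·(17/5) = 34/5.

34/5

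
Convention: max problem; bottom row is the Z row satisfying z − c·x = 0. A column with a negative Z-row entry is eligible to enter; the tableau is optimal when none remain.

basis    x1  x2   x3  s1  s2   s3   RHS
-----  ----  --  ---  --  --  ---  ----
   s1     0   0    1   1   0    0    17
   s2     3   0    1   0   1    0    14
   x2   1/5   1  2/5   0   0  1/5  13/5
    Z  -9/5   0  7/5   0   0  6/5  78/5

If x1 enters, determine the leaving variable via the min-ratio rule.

s2

Column x1 entries and ratios — s1: 0 ≤ 0, skip; s2: 14/3 = 14/3; x2: (13/5)/(1/5) = 13.
Smallest ratio is 14/3 in the row of s2, so s2 leaves.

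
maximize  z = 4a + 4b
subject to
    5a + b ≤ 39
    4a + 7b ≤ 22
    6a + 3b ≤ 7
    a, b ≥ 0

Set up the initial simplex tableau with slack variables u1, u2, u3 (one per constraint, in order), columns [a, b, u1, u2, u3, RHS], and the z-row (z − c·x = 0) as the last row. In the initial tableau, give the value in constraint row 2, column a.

4

Constraint 2 has coefficient 4 on a.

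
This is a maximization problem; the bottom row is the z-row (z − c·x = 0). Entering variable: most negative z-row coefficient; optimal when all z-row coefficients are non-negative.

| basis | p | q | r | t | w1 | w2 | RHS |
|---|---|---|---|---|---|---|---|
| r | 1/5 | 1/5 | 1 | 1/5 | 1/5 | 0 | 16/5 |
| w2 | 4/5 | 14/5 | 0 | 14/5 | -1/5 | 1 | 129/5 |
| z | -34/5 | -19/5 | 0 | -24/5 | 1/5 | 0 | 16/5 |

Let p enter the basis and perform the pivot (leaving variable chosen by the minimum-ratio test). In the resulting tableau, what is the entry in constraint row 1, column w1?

Ratio test on column p — row 1: (16/5)/(1/5) = 16; row 2: (129/5)/(4/5) = 129/4. Minimum is 16 at row 1 (r leaves); pivot element 1/5.
Divide row 1 by 1/5; eliminate column p from the other rows.
In the new row 1, the w1 entry is the old entry divided by the pivot: (1/5)/(1/5) = 1.

1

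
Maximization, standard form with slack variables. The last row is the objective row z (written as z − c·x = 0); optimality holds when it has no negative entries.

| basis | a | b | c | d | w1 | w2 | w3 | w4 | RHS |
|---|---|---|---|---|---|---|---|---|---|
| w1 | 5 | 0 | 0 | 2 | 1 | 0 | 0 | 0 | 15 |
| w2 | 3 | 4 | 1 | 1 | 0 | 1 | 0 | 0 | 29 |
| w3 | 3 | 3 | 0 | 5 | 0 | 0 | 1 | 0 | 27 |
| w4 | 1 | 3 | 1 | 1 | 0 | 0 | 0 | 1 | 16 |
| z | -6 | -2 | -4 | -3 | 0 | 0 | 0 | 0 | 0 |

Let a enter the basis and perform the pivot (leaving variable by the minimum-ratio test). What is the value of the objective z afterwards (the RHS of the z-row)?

Ratio test on column a — row 1: 15/5 = 3; row 2: 29/3 = 29/3; row 3: 27/3 = 9; row 4: 16/1 = 16. Minimum is 3 at row 1 (w1 leaves); pivot element 5.
Pivot on row 1; the z-row RHS becomes 0 − (-6)·3 = 18.

18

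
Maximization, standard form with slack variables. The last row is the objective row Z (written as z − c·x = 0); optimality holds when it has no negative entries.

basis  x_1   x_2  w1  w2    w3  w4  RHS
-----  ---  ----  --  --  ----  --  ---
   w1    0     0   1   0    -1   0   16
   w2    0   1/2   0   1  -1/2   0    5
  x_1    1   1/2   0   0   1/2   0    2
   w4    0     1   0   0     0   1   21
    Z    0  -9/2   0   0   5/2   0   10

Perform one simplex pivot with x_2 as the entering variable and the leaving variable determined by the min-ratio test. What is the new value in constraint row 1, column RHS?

16

Ratio test on column x_2 — row 1: entry 0 ≤ 0; row 2: 5/(1/2) = 10; row 3: 2/(1/2) = 4; row 4: 21/1 = 21. Minimum is 4 at row 3 (x_1 leaves); pivot element 1/2.
Divide row 3 by 1/2; eliminate column x_2 from the other rows.
Row 1 update in column RHS: 16 − 0·4 = 16.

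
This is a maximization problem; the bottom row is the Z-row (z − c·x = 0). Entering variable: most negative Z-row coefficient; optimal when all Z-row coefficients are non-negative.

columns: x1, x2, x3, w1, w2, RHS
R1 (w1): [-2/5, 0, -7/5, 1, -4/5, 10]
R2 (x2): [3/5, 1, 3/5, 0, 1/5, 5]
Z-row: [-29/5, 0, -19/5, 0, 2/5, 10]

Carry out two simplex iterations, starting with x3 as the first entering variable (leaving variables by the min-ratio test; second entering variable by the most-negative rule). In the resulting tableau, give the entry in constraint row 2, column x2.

5/3

Ratio test on column x3 — row 1: entry -7/5 ≤ 0; row 2: 5/(3/5) = 25/3. Minimum is 25/3 at row 2 (x2 leaves); pivot element 3/5.
Divide row 2 by 3/5; eliminate column x3 from the other rows.
Second iteration: most negative Z-row entry is -2 in column x1, so x1 enters.
Ratio test on column x1 — row 1: (65/3)/1 = 65/3; row 2: (25/3)/1 = 25/3. Minimum is 25/3 at row 2 (x3 leaves); pivot element 1.
Divide row 2 by 1; eliminate column x1 from the other rows.
After both pivots, the entry at constraint row 2, column x2 is 5/3.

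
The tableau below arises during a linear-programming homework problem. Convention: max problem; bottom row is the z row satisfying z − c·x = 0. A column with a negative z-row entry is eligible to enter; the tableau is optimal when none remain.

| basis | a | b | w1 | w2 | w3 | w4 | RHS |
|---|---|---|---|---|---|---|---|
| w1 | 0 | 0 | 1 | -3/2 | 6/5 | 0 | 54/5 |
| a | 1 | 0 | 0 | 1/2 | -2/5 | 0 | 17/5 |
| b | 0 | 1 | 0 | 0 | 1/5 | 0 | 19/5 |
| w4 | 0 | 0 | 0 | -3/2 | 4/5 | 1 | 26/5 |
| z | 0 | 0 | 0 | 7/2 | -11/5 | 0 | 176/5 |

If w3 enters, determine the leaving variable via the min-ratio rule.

w4

Column w3 entries and ratios — w1: (54/5)/(6/5) = 9; a: -2/5 ≤ 0, skip; b: (19/5)/(1/5) = 19; w4: (26/5)/(4/5) = 13/2.
Smallest ratio is 13/2 in the row of w4, so w4 leaves.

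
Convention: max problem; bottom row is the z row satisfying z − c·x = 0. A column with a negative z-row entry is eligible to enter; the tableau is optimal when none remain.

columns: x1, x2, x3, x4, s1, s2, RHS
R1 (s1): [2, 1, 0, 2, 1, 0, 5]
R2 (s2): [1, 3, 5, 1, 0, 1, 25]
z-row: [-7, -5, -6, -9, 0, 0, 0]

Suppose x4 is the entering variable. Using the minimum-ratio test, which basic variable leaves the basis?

s1

Column x4 entries and ratios — s1: 5/2 = 5/2; s2: 25/1 = 25.
Smallest ratio is 5/2 in the row of s1, so s1 leaves.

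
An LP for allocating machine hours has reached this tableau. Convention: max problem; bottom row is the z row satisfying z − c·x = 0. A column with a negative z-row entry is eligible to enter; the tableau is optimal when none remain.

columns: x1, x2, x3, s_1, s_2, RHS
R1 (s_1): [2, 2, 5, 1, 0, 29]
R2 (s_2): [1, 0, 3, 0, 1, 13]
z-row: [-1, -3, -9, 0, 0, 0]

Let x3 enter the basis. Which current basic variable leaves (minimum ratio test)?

Column x3 entries and ratios — s_1: 29/5 = 29/5; s_2: 13/3 = 13/3.
Smallest ratio is 13/3 in the row of s_2, so s_2 leaves.

s_2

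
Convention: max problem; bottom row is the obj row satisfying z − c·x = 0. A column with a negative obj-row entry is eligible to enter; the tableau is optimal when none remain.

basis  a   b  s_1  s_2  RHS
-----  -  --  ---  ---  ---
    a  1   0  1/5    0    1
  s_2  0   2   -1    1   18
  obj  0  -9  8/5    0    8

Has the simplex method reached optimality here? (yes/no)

no

The obj-row has a negative entry -9 in column b, so it is not optimal.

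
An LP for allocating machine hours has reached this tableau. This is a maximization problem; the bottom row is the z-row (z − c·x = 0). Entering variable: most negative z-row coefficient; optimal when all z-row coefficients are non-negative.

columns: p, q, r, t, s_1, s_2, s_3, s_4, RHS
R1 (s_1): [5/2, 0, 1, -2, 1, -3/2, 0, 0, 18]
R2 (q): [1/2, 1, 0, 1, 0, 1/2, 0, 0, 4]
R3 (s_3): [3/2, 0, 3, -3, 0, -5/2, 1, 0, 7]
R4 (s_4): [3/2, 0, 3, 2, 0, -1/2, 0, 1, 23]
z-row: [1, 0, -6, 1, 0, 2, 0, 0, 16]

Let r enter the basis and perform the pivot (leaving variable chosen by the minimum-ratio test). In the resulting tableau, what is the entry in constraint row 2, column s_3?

0

Ratio test on column r — row 1: 18/1 = 18; row 2: entry 0 ≤ 0; row 3: 7/3 = 7/3; row 4: 23/3 = 23/3. Minimum is 7/3 at row 3 (s_3 leaves); pivot element 3.
Divide row 3 by 3; eliminate column r from the other rows.
Row 2 update in column s_3: 0 − 0·(1/3) = 0.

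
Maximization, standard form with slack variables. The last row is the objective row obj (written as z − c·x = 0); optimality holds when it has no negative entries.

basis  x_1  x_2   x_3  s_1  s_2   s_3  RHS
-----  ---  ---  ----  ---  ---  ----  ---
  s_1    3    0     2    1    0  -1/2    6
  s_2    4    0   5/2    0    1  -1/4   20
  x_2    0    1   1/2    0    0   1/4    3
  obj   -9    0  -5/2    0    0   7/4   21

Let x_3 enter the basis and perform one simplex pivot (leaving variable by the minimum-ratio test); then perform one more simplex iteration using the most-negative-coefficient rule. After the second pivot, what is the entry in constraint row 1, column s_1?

1/3

Ratio test on column x_3 — row 1: 6/2 = 3; row 2: 20/(5/2) = 8; row 3: 3/(1/2) = 6. Minimum is 3 at row 1 (s_1 leaves); pivot element 2.
Divide row 1 by 2; eliminate column x_3 from the other rows.
Second iteration: most negative obj-row entry is -21/4 in column x_1, so x_1 enters.
Ratio test on column x_1 — row 1: 3/(3/2) = 2; row 2: (25/2)/(1/4) = 50; row 3: entry -3/4 ≤ 0. Minimum is 2 at row 1 (x_3 leaves); pivot element 3/2.
Divide row 1 by 3/2; eliminate column x_1 from the other rows.
After both pivots, the entry at constraint row 1, column s_1 is 1/3.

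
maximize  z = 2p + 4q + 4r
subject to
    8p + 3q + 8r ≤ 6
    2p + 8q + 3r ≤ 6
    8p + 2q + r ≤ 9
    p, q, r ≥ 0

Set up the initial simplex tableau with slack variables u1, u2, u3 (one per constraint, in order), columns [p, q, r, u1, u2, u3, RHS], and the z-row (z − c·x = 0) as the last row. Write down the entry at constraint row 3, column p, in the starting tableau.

8

Constraint 3 has coefficient 8 on p.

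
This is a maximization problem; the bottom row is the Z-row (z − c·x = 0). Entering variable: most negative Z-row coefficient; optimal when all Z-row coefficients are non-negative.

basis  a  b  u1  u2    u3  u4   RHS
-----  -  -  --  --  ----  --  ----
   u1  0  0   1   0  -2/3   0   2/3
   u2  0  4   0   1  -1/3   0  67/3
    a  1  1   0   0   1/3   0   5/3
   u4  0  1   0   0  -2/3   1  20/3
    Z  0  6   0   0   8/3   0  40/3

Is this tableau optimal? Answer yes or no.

Every Z-row coefficient is ≥ 0, so the tableau is optimal.

yes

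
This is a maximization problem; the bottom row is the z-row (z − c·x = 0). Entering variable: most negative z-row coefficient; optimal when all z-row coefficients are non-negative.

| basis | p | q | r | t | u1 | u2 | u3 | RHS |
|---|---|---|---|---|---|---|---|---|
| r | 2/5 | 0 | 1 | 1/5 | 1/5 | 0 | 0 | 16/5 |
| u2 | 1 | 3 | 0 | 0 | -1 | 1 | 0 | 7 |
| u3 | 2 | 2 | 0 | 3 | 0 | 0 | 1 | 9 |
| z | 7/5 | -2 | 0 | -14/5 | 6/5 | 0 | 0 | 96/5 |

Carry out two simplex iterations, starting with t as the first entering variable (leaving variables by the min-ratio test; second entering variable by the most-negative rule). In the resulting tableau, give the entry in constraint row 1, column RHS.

131/45

Ratio test on column t — row 1: (16/5)/(1/5) = 16; row 2: entry 0 ≤ 0; row 3: 9/3 = 3. Minimum is 3 at row 3 (u3 leaves); pivot element 3.
Divide row 3 by 3; eliminate column t from the other rows.
Second iteration: most negative z-row entry is -2/15 in column q, so q enters.
Ratio test on column q — row 1: entry -2/15 ≤ 0; row 2: 7/3 = 7/3; row 3: 3/(2/3) = 9/2. Minimum is 7/3 at row 2 (u2 leaves); pivot element 3.
Divide row 2 by 3; eliminate column q from the other rows.
After both pivots, the entry at constraint row 1, column RHS is 131/45.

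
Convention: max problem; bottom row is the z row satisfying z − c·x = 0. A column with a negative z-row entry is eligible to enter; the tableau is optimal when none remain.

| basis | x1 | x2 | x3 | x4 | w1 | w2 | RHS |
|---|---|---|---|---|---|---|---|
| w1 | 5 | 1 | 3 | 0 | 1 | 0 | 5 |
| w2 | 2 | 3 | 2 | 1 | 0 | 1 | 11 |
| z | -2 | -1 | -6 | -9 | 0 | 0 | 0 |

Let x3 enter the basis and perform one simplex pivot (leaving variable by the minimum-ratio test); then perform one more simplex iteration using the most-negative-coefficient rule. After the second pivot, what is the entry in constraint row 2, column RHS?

Ratio test on column x3 — row 1: 5/3 = 5/3; row 2: 11/2 = 11/2. Minimum is 5/3 at row 1 (w1 leaves); pivot element 3.
Divide row 1 by 3; eliminate column x3 from the other rows.
Second iteration: most negative z-row entry is -9 in column x4, so x4 enters.
Ratio test on column x4 — row 1: entry 0 ≤ 0; row 2: (23/3)/1 = 23/3. Minimum is 23/3 at row 2 (w2 leaves); pivot element 1.
Divide row 2 by 1; eliminate column x4 from the other rows.
After both pivots, the entry at constraint row 2, column RHS is 23/3.

23/3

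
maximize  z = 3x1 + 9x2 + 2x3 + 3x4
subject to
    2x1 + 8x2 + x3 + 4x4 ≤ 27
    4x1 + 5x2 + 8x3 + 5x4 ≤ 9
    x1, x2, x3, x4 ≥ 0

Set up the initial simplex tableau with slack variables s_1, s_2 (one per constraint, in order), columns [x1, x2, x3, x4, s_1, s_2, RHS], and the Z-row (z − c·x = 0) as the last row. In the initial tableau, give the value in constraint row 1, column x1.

Constraint 1 has coefficient 2 on x1.

2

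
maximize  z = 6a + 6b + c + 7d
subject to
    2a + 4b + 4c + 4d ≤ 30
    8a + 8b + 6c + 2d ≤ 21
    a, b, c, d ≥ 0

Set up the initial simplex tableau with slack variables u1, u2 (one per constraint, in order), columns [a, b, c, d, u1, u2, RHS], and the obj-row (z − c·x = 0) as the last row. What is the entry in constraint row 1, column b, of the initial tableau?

4

Constraint 1 has coefficient 4 on b.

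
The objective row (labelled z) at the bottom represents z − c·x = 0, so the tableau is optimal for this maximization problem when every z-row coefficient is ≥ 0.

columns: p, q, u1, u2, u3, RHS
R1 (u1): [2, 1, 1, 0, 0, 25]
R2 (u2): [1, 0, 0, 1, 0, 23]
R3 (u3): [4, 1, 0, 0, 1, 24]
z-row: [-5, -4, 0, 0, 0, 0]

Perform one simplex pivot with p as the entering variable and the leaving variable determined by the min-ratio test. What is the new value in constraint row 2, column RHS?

17

Ratio test on column p — row 1: 25/2 = 25/2; row 2: 23/1 = 23; row 3: 24/4 = 6. Minimum is 6 at row 3 (u3 leaves); pivot element 4.
Divide row 3 by 4; eliminate column p from the other rows.
Row 2 update in column RHS: 23 − 1·6 = 17.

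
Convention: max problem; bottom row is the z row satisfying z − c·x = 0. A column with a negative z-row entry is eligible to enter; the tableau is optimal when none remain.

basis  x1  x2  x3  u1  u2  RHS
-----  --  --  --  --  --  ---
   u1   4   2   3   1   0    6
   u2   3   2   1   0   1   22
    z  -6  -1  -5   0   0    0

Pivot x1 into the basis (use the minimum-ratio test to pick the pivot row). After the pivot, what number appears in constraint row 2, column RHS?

Ratio test on column x1 — row 1: 6/4 = 3/2; row 2: 22/3 = 22/3. Minimum is 3/2 at row 1 (u1 leaves); pivot element 4.
Divide row 1 by 4; eliminate column x1 from the other rows.
Row 2 update in column RHS: 22 − 3·(3/2) = 35/2.

35/2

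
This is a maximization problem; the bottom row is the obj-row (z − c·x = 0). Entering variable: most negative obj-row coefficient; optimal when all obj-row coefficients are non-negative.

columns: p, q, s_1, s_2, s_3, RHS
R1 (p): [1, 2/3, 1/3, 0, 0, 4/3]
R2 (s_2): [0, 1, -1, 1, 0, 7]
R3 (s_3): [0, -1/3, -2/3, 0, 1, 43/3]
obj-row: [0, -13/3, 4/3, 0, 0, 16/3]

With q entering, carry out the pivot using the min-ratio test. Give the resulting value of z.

14

Ratio test on column q — row 1: (4/3)/(2/3) = 2; row 2: 7/1 = 7; row 3: entry -1/3 ≤ 0. Minimum is 2 at row 1 (p leaves); pivot element 2/3.
Pivot on row 1; the obj-row RHS becomes 16/3 − (-13/3)·2 = 14.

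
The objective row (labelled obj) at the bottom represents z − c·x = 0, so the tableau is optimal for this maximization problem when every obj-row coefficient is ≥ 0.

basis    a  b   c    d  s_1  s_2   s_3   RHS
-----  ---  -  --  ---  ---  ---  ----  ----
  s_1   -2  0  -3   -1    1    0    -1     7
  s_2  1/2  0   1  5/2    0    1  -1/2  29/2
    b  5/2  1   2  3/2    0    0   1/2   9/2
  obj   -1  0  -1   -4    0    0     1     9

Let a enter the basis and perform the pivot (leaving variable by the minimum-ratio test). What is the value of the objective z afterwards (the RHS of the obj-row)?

54/5

Ratio test on column a — row 1: entry -2 ≤ 0; row 2: (29/2)/(1/2) = 29; row 3: (9/2)/(5/2) = 9/5. Minimum is 9/5 at row 3 (b leaves); pivot element 5/2.
Pivot on row 3; the obj-row RHS becomes 9 − (-1)·(9/5) = 54/5.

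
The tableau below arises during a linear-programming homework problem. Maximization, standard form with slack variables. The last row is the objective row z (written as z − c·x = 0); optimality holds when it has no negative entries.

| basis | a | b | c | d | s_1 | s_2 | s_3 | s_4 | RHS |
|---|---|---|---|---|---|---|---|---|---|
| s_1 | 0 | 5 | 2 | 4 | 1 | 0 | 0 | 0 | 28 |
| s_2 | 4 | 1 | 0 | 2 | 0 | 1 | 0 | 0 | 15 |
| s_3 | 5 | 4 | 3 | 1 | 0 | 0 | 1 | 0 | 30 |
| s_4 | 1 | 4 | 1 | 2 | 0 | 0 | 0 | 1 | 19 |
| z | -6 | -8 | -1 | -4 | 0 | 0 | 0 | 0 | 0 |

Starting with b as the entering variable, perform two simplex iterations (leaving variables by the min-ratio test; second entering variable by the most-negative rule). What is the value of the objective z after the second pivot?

734/15

Ratio test on column b — row 1: 28/5 = 28/5; row 2: 15/1 = 15; row 3: 30/4 = 15/2; row 4: 19/4 = 19/4. Minimum is 19/4 at row 4 (s_4 leaves); pivot element 4.
Pivot on row 4; the z-row RHS becomes 0 − (-8)·(19/4) = 38.
Next entering variable (most negative z-row entry -4): a.
Ratio test on column a — row 1: entry -5/4 ≤ 0; row 2: (41/4)/(15/4) = 41/15; row 3: 11/4 = 11/4; row 4: (19/4)/(1/4) = 19. Minimum is 41/15 at row 2 (s_2 leaves); pivot element 15/4.
After the second pivot the z-row RHS is 38 − (-4)·(41/15) = 734/15.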